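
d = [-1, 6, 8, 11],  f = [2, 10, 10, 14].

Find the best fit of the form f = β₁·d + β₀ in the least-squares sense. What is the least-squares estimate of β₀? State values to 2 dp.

With design matrix M, MᵀM = [[222, 24]; [24, 4]] and Mᵀf = [292, 36]ᵀ.
Eliminating β₀: 4·(row 1) − 24·(row 2) gives 312·β₁ = 4·292 − 24·36 = 304, so β₁ = 38/39.
Then β₀ = (36 − 24·(38/39))/4 = 41/13.

β₀ = 3.15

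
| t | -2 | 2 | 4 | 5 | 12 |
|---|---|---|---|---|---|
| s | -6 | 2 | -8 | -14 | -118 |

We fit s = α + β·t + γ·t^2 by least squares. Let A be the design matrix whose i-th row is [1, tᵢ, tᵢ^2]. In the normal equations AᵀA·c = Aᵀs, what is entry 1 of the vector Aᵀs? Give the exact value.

-144

Entry 1 ↔ basis 1, so (Aᵀs)_{1} = Σᵢ sᵢ = (1)·(-6) + (1)·(2) + (1)·(-8) + (1)·(-14) + (1)·(-118) = -144.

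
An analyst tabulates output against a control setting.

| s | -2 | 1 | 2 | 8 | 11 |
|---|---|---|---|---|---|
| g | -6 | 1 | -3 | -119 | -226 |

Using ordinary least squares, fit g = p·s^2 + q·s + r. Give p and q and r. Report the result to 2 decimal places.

p = -1.93, q = 0.35, r = 2.80

With design matrix A, AᵀA = [[18770, 1844, 194]; [1844, 194, 20]; [194, 20, 5]] and Aᵀg = [-34997, -3431, -353]ᵀ.
Solving the 3×3 system (Gaussian elimination) gives p = -75549/39182, q = 13841/39182, r = 54844/19591.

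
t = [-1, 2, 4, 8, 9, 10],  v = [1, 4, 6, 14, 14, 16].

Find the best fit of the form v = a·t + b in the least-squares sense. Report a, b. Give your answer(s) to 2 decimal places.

Setting ∂/∂a … = 0 gives: 266·a + 32·b = 429;  32·a + 6·b = 55.
Δ = 266·6 − 32² = 572.
a = (429·6 − 32·55)/572 = 37/26; b = (266·55 − 32·429)/572 = 41/26.

a = 1.42, b = 1.58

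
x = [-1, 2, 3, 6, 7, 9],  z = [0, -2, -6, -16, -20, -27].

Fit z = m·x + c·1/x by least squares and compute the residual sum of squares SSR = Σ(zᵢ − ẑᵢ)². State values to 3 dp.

Entries of AᵀA: Σx·x = 180, Σx·1/x = 6, Σ1/x·1/x = 11285/7938.
Right-hand side: Σx·z = -501, Σ1/x·z = -242/21.
Determinant 180·(11285/7938) − 6² = 96974/441.
m = ((-501)·(11285/7938) − 6·(-242/21))/(96974/441) = -1701643/581844; c = (180·(-242/21) − 6·(-501))/(96974/441) = 205443/48487.
Residuals: 763673/581844, 251735/145461, 264031/193948, 40789/48487, -77567/581844, -222975/193948; SSR = 1671463/193948.

SSR = 8.618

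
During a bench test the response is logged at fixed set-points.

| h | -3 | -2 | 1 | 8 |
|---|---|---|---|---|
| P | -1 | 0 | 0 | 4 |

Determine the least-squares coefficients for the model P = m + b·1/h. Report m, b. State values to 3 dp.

Forming AᵀA = [[4, 7/24]; [7/24, 793/576]] and AᵀP = [3, 5/6]ᵀ gives AᵀA·[m, b]ᵀ = AᵀP.
Eliminating b: (793/576)·(row 1) − (7/24)·(row 2) gives (347/64)·m = (793/576)·3 − (7/24)·(5/6) = 2239/576, so m = 2239/3123.
Then b = ((5/6) − (7/24)·(2239/3123))/(793/576) = 472/1041.

m = 0.717, b = 0.453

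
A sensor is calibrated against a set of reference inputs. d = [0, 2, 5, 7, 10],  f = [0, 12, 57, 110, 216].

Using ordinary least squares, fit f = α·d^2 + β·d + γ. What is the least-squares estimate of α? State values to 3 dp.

Compute the Gram sums: Σd^2·d^2 = 13042, Σd^2·d = 1476, Σd^2 = 178, Σd·d = 178, Σd = 24, Σ1 = 5.
For Xᵀf: Σd^2·f = 28463, Σd·f = 3239, Σf = 395.
XᵀX·[α, β, γ]ᵀ = Xᵀf becomes [[13042, 1476, 178]; [1476, 178, 24]; [178, 24, 5]]·[α, β, γ]ᵀ = [28463, 3239, 395]ᵀ.
Inverting the 3×3 Gram matrix, [α, β, γ]ᵀ = [34787/17350, 26711/17350, 402/1735]ᵀ.

α = 2.005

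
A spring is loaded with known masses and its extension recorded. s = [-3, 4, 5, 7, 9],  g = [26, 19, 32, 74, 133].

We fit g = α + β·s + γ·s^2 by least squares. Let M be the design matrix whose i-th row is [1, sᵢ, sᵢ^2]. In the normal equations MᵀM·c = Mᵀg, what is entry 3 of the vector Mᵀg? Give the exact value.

Entry 3 ↔ basis s^2, so (Mᵀg)_{3} = Σᵢ (s^2)·gᵢ = (9)·(26) + (16)·(19) + (25)·(32) + (49)·(74) + (81)·(133) = 15737.

15737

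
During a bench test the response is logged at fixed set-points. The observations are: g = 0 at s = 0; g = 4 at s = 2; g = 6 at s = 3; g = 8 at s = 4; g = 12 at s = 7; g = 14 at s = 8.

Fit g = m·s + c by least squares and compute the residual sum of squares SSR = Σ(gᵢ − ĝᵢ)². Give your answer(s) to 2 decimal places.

With design matrix X, XᵀX = [[142, 24]; [24, 6]] and Xᵀg = [254, 44]ᵀ.
Determinant 142·6 − 24² = 276.
m = (254·6 − 24·44)/276 = 39/23; c = (142·44 − 24·254)/276 = 38/69.
Residuals: -38/69, 4/69, 25/69, 2/3, -29/69, -8/69; SSR = 74/69.

SSR = 1.07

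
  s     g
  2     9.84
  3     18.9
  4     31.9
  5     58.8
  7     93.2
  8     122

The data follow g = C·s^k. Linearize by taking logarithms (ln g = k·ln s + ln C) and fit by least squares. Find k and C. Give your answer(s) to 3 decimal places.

k = 1.847, C = 2.639

Taking logs, ln g = k·ln s + ln C, so regress ln g on ln s.
Sums: Σln s = 8.8128, Σ(ln s)² = 14.3101, Σln g = 22.1011, Σln s·ln g = 34.9850.
Normal system: [[14.3101, 8.8128]; [8.8128, 6]]·[k, ln C]ᵀ = [34.9850, 22.1011]ᵀ.
Slope k = (n·Σln s·ln g − Σln s·Σln g)/(n·Σ(ln s)² − (Σln s)²) = (6·34.9850 − 8.8128·22.1011)/8.1947 = 1.84708; ln C = (Σln g − k·Σln s)/n = 0.97052, so C = exp(0.97052) = 2.63931.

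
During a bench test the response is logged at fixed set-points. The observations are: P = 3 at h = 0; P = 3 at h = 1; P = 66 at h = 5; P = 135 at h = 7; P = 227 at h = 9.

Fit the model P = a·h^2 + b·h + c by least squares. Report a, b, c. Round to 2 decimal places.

a = 3.06, b = -2.61, c = 2.79

MᵀM·[a, b, c]ᵀ = MᵀP reads: 9588·a + 1198·b + 156·c = 26655;  1198·a + 156·b + 22·c = 3321;  156·a + 22·b + 5·c = 434.
Solving the 3×3 system (Gaussian elimination) gives a = 135721/44342, b = -115719/44342, c = 61777/22171.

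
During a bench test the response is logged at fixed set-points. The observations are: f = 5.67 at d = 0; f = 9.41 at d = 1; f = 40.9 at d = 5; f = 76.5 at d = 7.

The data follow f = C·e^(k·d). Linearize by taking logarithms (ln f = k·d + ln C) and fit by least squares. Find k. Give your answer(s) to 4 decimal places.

k = 0.3687

Let Y = ln f. Fitting Y = k·d + ln C by least squares:
Σd = 13.0000, Σ(d)² = 75.0000, Σln f = 12.0254, Σd·ln f = 51.1585.
Normal system: [[75.0000, 13.0000]; [13.0000, 4]]·[k, ln C]ᵀ = [51.1585, 12.0254]ᵀ.
Slope k = (n·Σd·ln f − Σd·Σln f)/(n·Σ(d)² − (Σd)²) = (4·51.1585 − 13.0000·12.0254)/131.0000 = 0.36873; ln C = (Σln f − k·Σd)/n = 1.80797.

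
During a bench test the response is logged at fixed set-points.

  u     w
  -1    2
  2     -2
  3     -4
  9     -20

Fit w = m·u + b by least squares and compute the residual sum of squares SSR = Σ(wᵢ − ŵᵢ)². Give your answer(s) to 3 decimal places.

The normal equations are: 95·m + 13·b = -198;  13·m + 4·b = -24.
(Σu·u = 95, Σu = 13, Σ1 = 4, Σu·w = -198, Σw = -24.)
Determinant 95·4 − 13² = 211.
m = ((-198)·4 − 13·(-24))/211 = -480/211; b = (95·(-24) − 13·(-198))/211 = 294/211.
Residuals: -352/211, 244/211, 302/211, -194/211; SSR = 1480/211.

SSR = 7.014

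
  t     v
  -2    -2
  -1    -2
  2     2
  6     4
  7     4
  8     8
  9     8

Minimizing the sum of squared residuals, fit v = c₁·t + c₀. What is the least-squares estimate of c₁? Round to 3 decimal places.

c₁ = 0.899

Normal-equation sums: Σt·t = 239, Σt = 29, Σ1 = 7.
And Σt·v = 198, Σv = 22.
Normal equations: [[239, 29]; [29, 7]]·[c₁, c₀]ᵀ = [198, 22]ᵀ.
Δ = 239·7 − 29² = 832.
c₁ = (198·7 − 29·22)/832 = 187/208; c₀ = (239·22 − 29·198)/832 = -121/208.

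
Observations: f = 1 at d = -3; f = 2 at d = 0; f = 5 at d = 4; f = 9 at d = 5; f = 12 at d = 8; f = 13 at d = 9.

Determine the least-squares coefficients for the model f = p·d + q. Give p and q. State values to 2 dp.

Forming MᵀM = [[195, 23]; [23, 6]] and Mᵀf = [275, 42]ᵀ gives MᵀM·[p, q]ᵀ = Mᵀf.
det = 195·6 − 23² = 641.
p = (275·6 − 23·42)/641 = 684/641; q = (195·42 − 23·275)/641 = 1865/641.

p = 1.07, q = 2.91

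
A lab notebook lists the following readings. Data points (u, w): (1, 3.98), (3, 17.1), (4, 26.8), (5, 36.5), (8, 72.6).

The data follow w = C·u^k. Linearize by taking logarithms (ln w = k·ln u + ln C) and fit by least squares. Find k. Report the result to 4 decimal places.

With ln wᵢ as the transformed response and ln uᵢ as the regressor:
Sums: Σln u = 6.1738, Σ(ln u)² = 10.0431, Σln w = 15.3910, Σln u·ln w = 22.3777.
Normal system: [[10.0431, 6.1738]; [6.1738, 5]]·[k, ln C]ᵀ = [22.3777, 15.3910]ᵀ.
Slope k = (n·Σln u·ln w − Σln u·Σln w)/(n·Σ(ln u)² − (Σln u)²) = (5·22.3777 − 6.1738·15.3910)/12.1000 = 1.39402; ln C = (Σln w − k·Σln u)/n = 1.35693.

k = 1.3940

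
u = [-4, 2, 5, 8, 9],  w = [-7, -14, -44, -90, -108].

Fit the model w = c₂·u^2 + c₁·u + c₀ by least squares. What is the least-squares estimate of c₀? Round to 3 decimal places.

c₀ = -4.486

Setting ∂/∂c₂ … = 0 gives: 11554·c₂ + 1310·c₁ + 190·c₀ = -15776;  1310·c₂ + 190·c₁ + 20·c₀ = -1912;  190·c₂ + 20·c₁ + 5·c₀ = -263.
Row-reducing yields c₂ = -247/264, c₁ = -829/264, c₀ = -987/220.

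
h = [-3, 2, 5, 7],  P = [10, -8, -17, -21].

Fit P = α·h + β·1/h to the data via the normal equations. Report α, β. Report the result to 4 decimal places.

α = -3.0112, β = -4.0054

The normal system XᵀX·[α, β]ᵀ = XᵀP is [[87, 4]; [4, 18589/44100]]·[α, β]ᵀ = [-278, -206/15]ᵀ.
Eliminating β: (18589/44100)·(row 1) − 4·(row 2) gives (303881/14700)·α = (18589/44100)·(-278) − 4·(-206/15) = -1372591/22050, so α = -2745182/911643.
Then β = ((-206/15) − 4·(-2745182/911643))/(18589/44100) = -1217160/303881.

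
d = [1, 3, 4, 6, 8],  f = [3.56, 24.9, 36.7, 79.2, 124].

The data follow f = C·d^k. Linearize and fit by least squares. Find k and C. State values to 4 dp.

With ln fᵢ as the transformed response and ln dᵢ as the regressor:
Σln d = 6.3561, Σ(ln d)² = 10.6632, Σln f = 17.2797, Σln d·ln f = 26.3834.
Equations: 10.6632·k + 6.3561·ln C = 26.3834;  6.3561·k + 5·ln C = 17.2797.
Slope k = (n·Σln d·ln f − Σln d·Σln f)/(n·Σ(ln d)² − (Σln d)²) = (5·26.3834 − 6.3561·17.2797)/12.9161 = 1.70994; ln C = (Σln f − k·Σln d)/n = 1.28222, so C = exp(1.28222) = 3.60464.

k = 1.7099, C = 3.6046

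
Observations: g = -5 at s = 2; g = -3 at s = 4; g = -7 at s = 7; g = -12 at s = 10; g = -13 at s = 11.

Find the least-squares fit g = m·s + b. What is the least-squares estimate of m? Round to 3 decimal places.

m = -1.054

From the data, Σs·s = 290, Σs = 34, Σ1 = 5.
Moment sums: Σs·g = -334, Σg = -40.
So AᵀA·[m, b]ᵀ = Aᵀg: [[290, 34]; [34, 5]]·[m, b]ᵀ = [-334, -40]ᵀ.
Δ = 290·5 − 34² = 294.
m = ((-334)·5 − 34·(-40))/294 = -155/147; b = (290·(-40) − 34·(-334))/294 = -122/147.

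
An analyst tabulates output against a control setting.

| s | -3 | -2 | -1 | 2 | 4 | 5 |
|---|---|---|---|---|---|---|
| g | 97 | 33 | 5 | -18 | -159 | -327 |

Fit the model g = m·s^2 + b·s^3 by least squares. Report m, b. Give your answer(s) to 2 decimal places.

m = 1.90, b = -2.99

From the data, Σs^2·s^2 = 995, Σs^2·s^3 = 3905, Σs^3·s^3 = 20579.
For Mᵀg: Σs^2·g = -9781, Σs^3·g = -54083.
Eliminating b: 20579·(row 1) − 3905·(row 2) gives 5227080·m = 20579·(-9781) − 3905·(-54083) = 9910916, so m = 2477729/1306770.
Then b = ((-54083) − 3905·(2477729/1306770))/20579 = -780889/261354.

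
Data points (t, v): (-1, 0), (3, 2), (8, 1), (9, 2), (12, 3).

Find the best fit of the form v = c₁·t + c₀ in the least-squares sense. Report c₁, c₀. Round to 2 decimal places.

The normal system AᵀA·[c₁, c₀]ᵀ = Aᵀv is [[299, 31]; [31, 5]]·[c₁, c₀]ᵀ = [68, 8]ᵀ.
Eliminating c₀: 5·(row 1) − 31·(row 2) gives 534·c₁ = 5·68 − 31·8 = 92, so c₁ = 46/267.
Then c₀ = (8 − 31·(46/267))/5 = 142/267.

c₁ = 0.17, c₀ = 0.53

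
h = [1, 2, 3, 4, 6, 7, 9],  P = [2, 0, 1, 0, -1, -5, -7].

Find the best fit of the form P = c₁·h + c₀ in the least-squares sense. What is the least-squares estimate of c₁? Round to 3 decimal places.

Normal-equation sums: Σh·h = 196, Σh = 32, Σ1 = 7.
And Σh·P = -99, ΣP = -10.
Determinant 196·7 − 32² = 348.
c₁ = ((-99)·7 − 32·(-10))/348 = -373/348; c₀ = (196·(-10) − 32·(-99))/348 = 302/87.

c₁ = -1.072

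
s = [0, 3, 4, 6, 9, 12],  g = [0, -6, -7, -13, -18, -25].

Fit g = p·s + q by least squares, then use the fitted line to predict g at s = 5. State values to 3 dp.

ĝ = -10.107

Entries of AᵀA: Σs·s = 286, Σs = 34, Σ1 = 6.
For Aᵀg: Σs·g = -586, Σg = -69.
Normal equations: [[286, 34]; [34, 6]]·[p, q]ᵀ = [-586, -69]ᵀ.
Determinant 286·6 − 34² = 560.
p = ((-586)·6 − 34·(-69))/560 = -117/56; q = (286·(-69) − 34·(-586))/560 = 19/56.
At s = 5: ĝ = (-117/56)·(5) + (19/56)·(1) = -283/28.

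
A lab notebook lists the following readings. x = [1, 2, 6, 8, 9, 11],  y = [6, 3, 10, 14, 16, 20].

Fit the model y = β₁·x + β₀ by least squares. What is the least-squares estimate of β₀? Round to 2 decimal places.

β₀ = 1.92

The normal system MᵀM·[β₁, β₀]ᵀ = Mᵀy is [[307, 37]; [37, 6]]·[β₁, β₀]ᵀ = [548, 69]ᵀ.
det = 307·6 − 37² = 473.
β₁ = (548·6 − 37·69)/473 = 735/473; β₀ = (307·69 − 37·548)/473 = 907/473.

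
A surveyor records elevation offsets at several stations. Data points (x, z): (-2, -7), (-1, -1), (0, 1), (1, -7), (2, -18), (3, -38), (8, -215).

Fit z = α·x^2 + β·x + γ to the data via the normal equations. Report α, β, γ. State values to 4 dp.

Setting ∂/∂α … = 0 gives: 4211·α + 539·β + 83·γ = -14210;  539·α + 83·β + 11·γ = -1862;  83·α + 11·β + 7·γ = -285.
(Σx^2·x^2 = 4211, Σx^2·x = 539, Σx^2 = 83, Σx·x = 83, Σx = 11, Σ1 = 7, Σx^2·z = -14210, Σx·z = -1862, Σz = -285.)
Inverting the 3×3 Gram matrix, [α, β, γ]ᵀ = [-3907/1316, -10071/3290, -4619/6580]ᵀ.

α = -2.9688, β = -3.0611, γ = -0.7020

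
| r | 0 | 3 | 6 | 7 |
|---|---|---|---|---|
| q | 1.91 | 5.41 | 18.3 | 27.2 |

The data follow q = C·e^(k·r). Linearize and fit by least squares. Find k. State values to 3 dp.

k = 0.382

Let Y = ln q. Fitting Y = k·r + ln C by least squares:
Sums: Σr = 16.0000, Σ(r)² = 94.0000, Σln q = 8.5455, Σr·ln q = 45.6287.
Normal system: [[94.0000, 16.0000]; [16.0000, 4]]·[k, ln C]ᵀ = [45.6287, 8.5455]ᵀ.
Solving (det = 120.0000): k = 0.38156, ln C = 0.61013.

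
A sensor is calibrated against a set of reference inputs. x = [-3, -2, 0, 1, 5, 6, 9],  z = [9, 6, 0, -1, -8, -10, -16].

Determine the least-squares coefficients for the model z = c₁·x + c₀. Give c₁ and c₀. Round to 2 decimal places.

c₁ = -2.00, c₀ = 1.70

Normal-equation sums: Σx·x = 156, Σx = 16, Σ1 = 7.
For Aᵀz: Σx·z = -284, Σz = -20.
AᵀA·[c₁, c₀]ᵀ = Aᵀz becomes [[156, 16]; [16, 7]]·[c₁, c₀]ᵀ = [-284, -20]ᵀ.
Δ = 156·7 − 16² = 836.
c₁ = ((-284)·7 − 16·(-20))/836 = -417/209; c₀ = (156·(-20) − 16·(-284))/836 = 356/209.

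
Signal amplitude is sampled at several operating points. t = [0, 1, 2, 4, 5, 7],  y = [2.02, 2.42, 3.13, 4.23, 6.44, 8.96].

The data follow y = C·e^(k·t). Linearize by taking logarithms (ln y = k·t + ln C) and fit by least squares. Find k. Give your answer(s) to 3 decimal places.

k = 0.217

Linearized form: ln y = k·t + ln C. From the 6 transformed points,
Σt = 19.0000, Σ(t)² = 95.0000, Σln y = 8.2254, Σt·ln y = 33.5967.
Equations: 95.0000·k + 19.0000·ln C = 33.5967;  19.0000·k + 6·ln C = 8.2254.
Δ = 95.0000·6 − (19.0000)² = 209.0000; k = (33.5967·6 − 19.0000·8.2254)/209.0000 = 0.21673, ln C = (95.0000·8.2254 − 19.0000·33.5967)/209.0000 = 0.68457.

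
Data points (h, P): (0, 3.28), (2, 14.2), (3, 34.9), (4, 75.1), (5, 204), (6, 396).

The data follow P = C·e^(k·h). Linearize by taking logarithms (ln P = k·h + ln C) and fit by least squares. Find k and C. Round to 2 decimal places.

k = 0.81, C = 3.06

With ln Pᵢ as the transformed response and hᵢ as the regressor:
Σh = 20.0000, Σ(h)² = 90.0000, Σln P = 23.0119, Σh·ln P = 95.7183.
Equations: 90.0000·k + 20.0000·ln C = 95.7183;  20.0000·k + 6·ln C = 23.0119.
Solving (det = 140.0000): k = 0.81480, ln C = 1.11934, so C = exp(1.11934) = 3.06282.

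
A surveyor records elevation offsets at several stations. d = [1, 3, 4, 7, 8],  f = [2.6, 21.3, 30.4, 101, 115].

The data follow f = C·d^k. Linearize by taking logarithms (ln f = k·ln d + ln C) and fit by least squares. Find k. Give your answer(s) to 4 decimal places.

With ln fᵢ as the transformed response and ln dᵢ as the regressor:
XᵀX = [[11.2394, 6.5103]; [6.5103, 5]], rhs = [26.9412, 16.7887]ᵀ  (here Σln d = 6.5103, Σ(ln d)² = 11.2394, Σln f = 16.7887, Σln d·ln f = 26.9412).
Δ = 11.2394·5 − (6.5103)² = 13.8136; k = (26.9412·5 − 6.5103·16.7887)/13.8136 = 1.83928, ln C = (11.2394·16.7887 − 6.5103·26.9412)/13.8136 = 0.96290.

k = 1.8393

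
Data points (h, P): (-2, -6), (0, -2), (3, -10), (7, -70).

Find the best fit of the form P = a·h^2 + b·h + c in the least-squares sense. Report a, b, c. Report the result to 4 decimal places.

Forming MᵀM = [[2498, 362, 62]; [362, 62, 8]; [62, 8, 4]] and MᵀP = [-3544, -508, -88]ᵀ gives MᵀM·[a, b, c]ᵀ = MᵀP.
Inverting the 3×3 Gram matrix, [a, b, c]ᵀ = [-3544/2343, 1426/2343, 178/781]ᵀ.

a = -1.5126, b = 0.6086, c = 0.2279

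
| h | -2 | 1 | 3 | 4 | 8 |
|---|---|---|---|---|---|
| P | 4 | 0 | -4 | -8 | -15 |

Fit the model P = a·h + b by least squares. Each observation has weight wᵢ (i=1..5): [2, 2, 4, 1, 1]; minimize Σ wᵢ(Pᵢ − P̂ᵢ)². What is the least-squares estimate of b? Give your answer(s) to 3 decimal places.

b = 1.090

The normal system AᵀWA·[a, b]ᵀ = AᵀWP is [[126, 22]; [22, 10]]·[a, b]ᵀ = [-216, -31]ᵀ.
Δ = 126·10 − 22² = 776.
a = ((-216)·10 − 22·(-31))/776 = -739/388; b = (126·(-31) − 22·(-216))/776 = 423/388.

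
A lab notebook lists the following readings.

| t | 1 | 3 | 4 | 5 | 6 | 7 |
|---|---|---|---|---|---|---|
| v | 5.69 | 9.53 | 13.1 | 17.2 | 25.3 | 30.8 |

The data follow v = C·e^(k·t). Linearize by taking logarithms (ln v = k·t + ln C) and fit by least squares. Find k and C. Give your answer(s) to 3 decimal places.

Taking logs, ln v = k·t + ln C, so regress ln v on t.
Sums: Σt = 26.0000, Σ(t)² = 136.0000, Σln v = 16.0690, Σt·ln v = 76.3945.
Normal system: [[136.0000, 26.0000]; [26.0000, 6]]·[k, ln C]ᵀ = [76.3945, 16.0690]ᵀ.
Solving (det = 140.0000): k = 0.28981, ln C = 1.42234, so C = exp(1.42234) = 4.14680.

k = 0.290, C = 4.147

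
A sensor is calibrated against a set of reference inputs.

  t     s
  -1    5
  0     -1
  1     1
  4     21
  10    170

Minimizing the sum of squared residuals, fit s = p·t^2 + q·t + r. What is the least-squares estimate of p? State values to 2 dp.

p = 1.95

Compute the Gram sums: Σt^2·t^2 = 10258, Σt^2·t = 1064, Σt^2 = 118, Σt·t = 118, Σt = 14, Σ1 = 5.
Moment sums: Σt^2·s = 17342, Σt·s = 1780, Σs = 196.
So XᵀX·[p, q, r]ᵀ = Xᵀs: [[10258, 1064, 118]; [1064, 118, 14]; [118, 14, 5]]·[p, q, r]ᵀ = [17342, 1780, 196]ᵀ.
Solving the 3×3 system (Gaussian elimination) gives p = 41185/21133, q = -7604/3019, r = 5486/21133.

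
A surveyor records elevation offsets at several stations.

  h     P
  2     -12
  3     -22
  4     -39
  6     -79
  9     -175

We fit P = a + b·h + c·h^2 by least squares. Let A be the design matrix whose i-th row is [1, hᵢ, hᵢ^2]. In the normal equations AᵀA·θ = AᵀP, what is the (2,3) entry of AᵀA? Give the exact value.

Row 2 ↔ basis h, column 3 ↔ basis h^2, so (AᵀA)_{2,3} = Σᵢ (h)·(h^2) = (2)·(4) + (3)·(9) + (4)·(16) + (6)·(36) + (9)·(81) = 1044.

1044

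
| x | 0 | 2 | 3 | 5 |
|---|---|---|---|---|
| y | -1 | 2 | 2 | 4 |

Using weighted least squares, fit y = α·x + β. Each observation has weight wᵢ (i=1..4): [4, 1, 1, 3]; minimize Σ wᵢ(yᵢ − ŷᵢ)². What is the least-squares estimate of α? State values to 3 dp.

Setting ∂/∂α … = 0 gives: 88·α + 20·β = 70;  20·α + 9·β = 12.
(Σwᵢ·x·x = 88, Σwᵢ·x = 20, Σwᵢ·1 = 9, Σwᵢ·x·y = 70, Σwᵢ·y = 12.)
Δ = 88·9 − 20² = 392.
α = (70·9 − 20·12)/392 = 195/196; β = (88·12 − 20·70)/392 = -43/49.

α = 0.995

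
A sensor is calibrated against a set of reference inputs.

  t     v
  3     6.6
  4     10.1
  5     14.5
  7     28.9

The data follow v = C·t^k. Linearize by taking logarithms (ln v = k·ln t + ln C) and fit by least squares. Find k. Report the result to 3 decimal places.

k = 1.741

With ln vᵢ as the transformed response and ln tᵢ as the regressor:
AᵀA = [[9.5056, 6.0403]; [6.0403, 4]], rhs = [16.1286, 10.2376]ᵀ  (here Σln t = 6.0403, Σ(ln t)² = 9.5056, Σln v = 10.2376, Σln t·ln v = 16.1286).
Solving (det = 1.5378): k = 1.74068, ln C = -0.06914.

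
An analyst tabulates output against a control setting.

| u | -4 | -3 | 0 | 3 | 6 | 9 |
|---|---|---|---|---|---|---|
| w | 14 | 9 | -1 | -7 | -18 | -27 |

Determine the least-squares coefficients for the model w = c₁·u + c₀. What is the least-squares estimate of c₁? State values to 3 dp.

The normal system XᵀX·[c₁, c₀]ᵀ = Xᵀw is [[151, 11]; [11, 6]]·[c₁, c₀]ᵀ = [-455, -30]ᵀ.
det = 151·6 − 11² = 785.
c₁ = ((-455)·6 − 11·(-30))/785 = -480/157; c₀ = (151·(-30) − 11·(-455))/785 = 95/157.

c₁ = -3.057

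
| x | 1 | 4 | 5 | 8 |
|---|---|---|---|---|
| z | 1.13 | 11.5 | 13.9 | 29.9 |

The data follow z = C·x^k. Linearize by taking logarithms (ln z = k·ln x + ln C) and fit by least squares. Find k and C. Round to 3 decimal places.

Let Y = ln z. Fitting Y = k·ln x + ln C by least squares:
XᵀX = [[8.8362, 5.0752]; [5.0752, 4]], rhs = [14.6873, 8.5943]ᵀ  (here Σln x = 5.0752, Σ(ln x)² = 8.8362, Σln z = 8.5943, Σln x·ln z = 14.6873).
Solving (det = 9.5873): k = 1.57830, ln C = 0.14604, so C = exp(0.14604) = 1.15725.

k = 1.578, C = 1.157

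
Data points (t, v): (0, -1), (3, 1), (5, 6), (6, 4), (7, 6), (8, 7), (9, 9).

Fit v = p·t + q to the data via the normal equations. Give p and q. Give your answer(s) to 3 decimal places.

p = 1.079, q = -1.287

Entries of XᵀX: Σt·t = 264, Σt = 38, Σ1 = 7.
And Σt·v = 236, Σv = 32.
Normal equations: [[264, 38]; [38, 7]]·[p, q]ᵀ = [236, 32]ᵀ.
det = 264·7 − 38² = 404.
p = (236·7 − 38·32)/404 = 109/101; q = (264·32 − 38·236)/404 = -130/101.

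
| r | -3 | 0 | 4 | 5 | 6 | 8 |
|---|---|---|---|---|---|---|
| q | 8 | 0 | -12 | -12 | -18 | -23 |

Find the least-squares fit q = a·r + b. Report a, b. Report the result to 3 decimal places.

a = -2.808, b = -0.140

With design matrix X, XᵀX = [[150, 20]; [20, 6]] and Xᵀq = [-424, -57]ᵀ.
Eliminating b: 6·(row 1) − 20·(row 2) gives 500·a = 6·(-424) − 20·(-57) = -1404, so a = -351/125.
Then b = ((-57) − 20·(-351/125))/6 = -7/50.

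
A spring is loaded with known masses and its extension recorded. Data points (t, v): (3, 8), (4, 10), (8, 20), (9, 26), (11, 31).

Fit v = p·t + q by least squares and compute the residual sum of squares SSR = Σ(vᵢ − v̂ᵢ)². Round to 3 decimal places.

The normal system XᵀX·[p, q]ᵀ = Xᵀv is [[291, 35]; [35, 5]]·[p, q]ᵀ = [799, 95]ᵀ.
Eliminating q: 5·(row 1) − 35·(row 2) gives 230·p = 5·799 − 35·95 = 670, so p = 67/23.
Then q = (95 − 35·(67/23))/5 = -32/23.
Residuals: 15/23, -6/23, -44/23, 27/23, 8/23; SSR = 130/23.

SSR = 5.652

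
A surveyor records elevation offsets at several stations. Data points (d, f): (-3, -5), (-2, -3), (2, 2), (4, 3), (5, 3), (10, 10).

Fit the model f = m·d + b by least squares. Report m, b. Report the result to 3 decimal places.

m = 1.087, b = -1.231

Sums needed: Σd·d = 158, Σd = 16, Σ1 = 6.
Moment sums: Σd·f = 152, Σf = 10.
Normal equations: [[158, 16]; [16, 6]]·[m, b]ᵀ = [152, 10]ᵀ.
Determinant 158·6 − 16² = 692.
m = (152·6 − 16·10)/692 = 188/173; b = (158·10 − 16·152)/692 = -213/173.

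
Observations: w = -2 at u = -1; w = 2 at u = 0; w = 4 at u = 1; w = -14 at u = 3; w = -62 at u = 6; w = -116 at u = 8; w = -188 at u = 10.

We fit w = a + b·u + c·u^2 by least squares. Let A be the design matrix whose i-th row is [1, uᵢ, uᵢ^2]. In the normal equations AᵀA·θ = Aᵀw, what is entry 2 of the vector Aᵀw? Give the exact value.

-3216

Entry 2 ↔ basis u, so (Aᵀw)_{2} = Σᵢ (u)·wᵢ = (-1)·(-2) + (0)·(2) + (1)·(4) + (3)·(-14) + (6)·(-62) + (8)·(-116) + (10)·(-188) = -3216.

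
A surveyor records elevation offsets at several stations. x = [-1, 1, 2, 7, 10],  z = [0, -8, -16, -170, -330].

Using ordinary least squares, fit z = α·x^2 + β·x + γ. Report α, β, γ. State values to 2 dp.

α = -2.98, β = -3.21, γ = -0.13

Setting ∂/∂α … = 0 gives: 12419·α + 1351·β + 155·γ = -41402;  1351·α + 155·β + 19·γ = -4530;  155·α + 19·β + 5·γ = -524.
(Σx^2·x^2 = 12419, Σx^2·x = 1351, Σx^2 = 155, Σx·x = 155, Σx = 19, Σ1 = 5, Σx^2·z = -41402, Σx·z = -4530, Σz = -524.)
Solving the 3×3 system (Gaussian elimination) gives α = -30941/10374, β = -11113/3458, γ = -668/5187.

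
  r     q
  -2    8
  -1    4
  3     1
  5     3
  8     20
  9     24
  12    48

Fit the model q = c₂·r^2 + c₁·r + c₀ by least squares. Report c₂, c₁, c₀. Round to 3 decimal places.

c₂ = 0.476, c₁ = -1.823, c₀ = 1.999

Sums needed: Σr^2·r^2 = 32116, Σr^2·r = 3112, Σr^2 = 328, Σr·r = 328, Σr = 34, Σ1 = 7.
And Σr^2·q = 10256, Σr·q = 950, Σq = 108.
So MᵀM·[c₂, c₁, c₀]ᵀ = Mᵀq: [[32116, 3112, 328]; [3112, 328, 34]; [328, 34, 7]]·[c₂, c₁, c₀]ᵀ = [10256, 950, 108]ᵀ.
Row-reducing yields c₂ = 29159/61311, c₁ = -74523/40874, c₀ = 122587/61311.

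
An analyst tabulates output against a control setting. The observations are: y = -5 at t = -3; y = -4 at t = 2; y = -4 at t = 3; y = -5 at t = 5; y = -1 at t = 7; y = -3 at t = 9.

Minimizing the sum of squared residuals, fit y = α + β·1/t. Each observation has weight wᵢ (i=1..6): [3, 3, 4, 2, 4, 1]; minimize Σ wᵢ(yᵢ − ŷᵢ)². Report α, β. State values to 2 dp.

α = -3.68, β = 0.88

From the data, Σwᵢ·1 = 17, Σwᵢ·1/t = 1837/630, Σwᵢ·1/t·1/t = 675427/396900.
Right-hand side: Σwᵢ·y = -60, Σwᵢ·1/t·y = -194/21.
Determinant 17·(675427/396900) − (1837/630)² = 810769/39690.
α = ((-60)·(675427/396900) − (1837/630)·(-194/21))/(810769/39690) = -2983428/810769; β = (17·(-194/21) − (1837/630)·(-60))/(810769/39690) = 710640/810769.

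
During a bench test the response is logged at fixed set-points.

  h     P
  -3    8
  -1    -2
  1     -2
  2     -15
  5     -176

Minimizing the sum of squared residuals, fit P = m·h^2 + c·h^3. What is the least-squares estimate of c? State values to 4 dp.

c = -0.9930

The normal system AᵀA·[m, c]ᵀ = AᵀP is [[724, 2914]; [2914, 16420]]·[m, c]ᵀ = [-4392, -22336]ᵀ.
Δ = 724·16420 − 2914² = 3396684.
m = ((-4392)·16420 − 2914·(-22336))/3396684 = -1757384/849171; c = (724·(-22336) − 2914·(-4392))/3396684 = -843244/849171.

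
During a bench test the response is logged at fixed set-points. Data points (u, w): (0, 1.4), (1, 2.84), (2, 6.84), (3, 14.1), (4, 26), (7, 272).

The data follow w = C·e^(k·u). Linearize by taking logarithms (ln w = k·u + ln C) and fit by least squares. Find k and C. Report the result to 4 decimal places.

Taking logs, ln w = k·u + ln C, so regress ln w on u.
Σu = 17.0000, Σ(u)² = 79.0000, Σln w = 14.8131, Σu·ln w = 65.1009.
Equations: 79.0000·k + 17.0000·ln C = 65.1009;  17.0000·k + 6·ln C = 14.8131.
Solving (det = 185.0000): k = 0.75017, ln C = 0.34336, so C = exp(0.34336) = 1.40968.

k = 0.7502, C = 1.4097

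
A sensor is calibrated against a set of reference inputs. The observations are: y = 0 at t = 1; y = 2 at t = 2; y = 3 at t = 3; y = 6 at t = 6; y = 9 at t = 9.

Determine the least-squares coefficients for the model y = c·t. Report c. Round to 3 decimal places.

c = 0.992

The normal system MᵀM·[c]ᵀ = Mᵀy is [[131]]·[c]ᵀ = [130]ᵀ.
c = 130/131 = 0.992366.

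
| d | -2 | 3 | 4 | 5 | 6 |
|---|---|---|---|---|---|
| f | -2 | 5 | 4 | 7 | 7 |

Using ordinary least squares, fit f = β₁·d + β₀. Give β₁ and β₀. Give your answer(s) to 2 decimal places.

β₁ = 1.15, β₀ = 0.51

Setting ∂/∂β₁ … = 0 gives: 90·β₁ + 16·β₀ = 112;  16·β₁ + 5·β₀ = 21.
Δ = 90·5 − 16² = 194.
β₁ = (112·5 − 16·21)/194 = 112/97; β₀ = (90·21 − 16·112)/194 = 49/97.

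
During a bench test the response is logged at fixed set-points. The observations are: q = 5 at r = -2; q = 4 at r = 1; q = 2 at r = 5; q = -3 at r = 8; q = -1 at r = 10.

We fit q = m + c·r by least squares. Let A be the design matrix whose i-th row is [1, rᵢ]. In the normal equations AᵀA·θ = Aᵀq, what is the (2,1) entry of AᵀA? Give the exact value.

Row 2 ↔ basis r, column 1 ↔ basis 1, so (AᵀA)_{2,1} = Σᵢ r = (-2)·(1) + (1)·(1) + (5)·(1) + (8)·(1) + (10)·(1) = 22.

22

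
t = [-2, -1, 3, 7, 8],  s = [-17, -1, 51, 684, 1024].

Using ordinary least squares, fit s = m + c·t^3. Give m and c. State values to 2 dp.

m = -1.09, c = 2.00

Compute the Gram sums: Σ1 = 5, Σt^3 = 873, Σt^3·t^3 = 380587.
Moment sums: Σs = 1741, Σt^3·s = 760414.
Normal equations: [[5, 873]; [873, 380587]]·[m, c]ᵀ = [1741, 760414]ᵀ.
det = 5·380587 − 873² = 1140806.
m = (1741·380587 − 873·760414)/1140806 = -1239455/1140806; c = (5·760414 − 873·1741)/1140806 = 2282177/1140806.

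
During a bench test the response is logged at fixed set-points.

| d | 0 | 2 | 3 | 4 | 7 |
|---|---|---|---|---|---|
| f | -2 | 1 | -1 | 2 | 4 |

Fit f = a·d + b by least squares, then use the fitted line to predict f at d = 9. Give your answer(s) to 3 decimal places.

AᵀA·[a, b]ᵀ = Aᵀf reads: 78·a + 16·b = 35;  16·a + 5·b = 4.
Δ = 78·5 − 16² = 134.
a = (35·5 − 16·4)/134 = 111/134; b = (78·4 − 16·35)/134 = -124/67.
At d = 9: f̂ = (111/134)·(9) + (-124/67)·(1) = 751/134.

f̂ = 5.604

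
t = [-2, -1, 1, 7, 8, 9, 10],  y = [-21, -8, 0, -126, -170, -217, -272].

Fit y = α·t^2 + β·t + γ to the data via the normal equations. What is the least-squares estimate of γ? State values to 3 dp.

γ = -1.122

With design matrix A, AᵀA = [[23076, 2576, 300]; [2576, 300, 32]; [300, 32, 7]] and Aᵀy = [-61923, -6865, -814]ᵀ.
Solving the 3×3 system (Gaussian elimination) gives α = -645779/209636, β = 773001/209636, γ = -58787/52409.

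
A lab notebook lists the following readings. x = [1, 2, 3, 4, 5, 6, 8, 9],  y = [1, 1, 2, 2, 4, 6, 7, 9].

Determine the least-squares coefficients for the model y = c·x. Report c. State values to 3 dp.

Forming MᵀM = [[236]] and Mᵀy = [210]ᵀ gives MᵀM·[c]ᵀ = Mᵀy.
c = 210/236 = 0.889831.

c = 0.890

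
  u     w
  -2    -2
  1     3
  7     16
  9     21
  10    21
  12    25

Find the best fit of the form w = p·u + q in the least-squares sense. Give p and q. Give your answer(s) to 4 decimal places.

Entries of MᵀM: Σu·u = 379, Σu = 37, Σ1 = 6.
Moment sums: Σu·w = 818, Σw = 84.
Eliminating q: 6·(row 1) − 37·(row 2) gives 905·p = 6·818 − 37·84 = 1800, so p = 360/181.
Then q = (84 − 37·(360/181))/6 = 314/181.

p = 1.9890, q = 1.7348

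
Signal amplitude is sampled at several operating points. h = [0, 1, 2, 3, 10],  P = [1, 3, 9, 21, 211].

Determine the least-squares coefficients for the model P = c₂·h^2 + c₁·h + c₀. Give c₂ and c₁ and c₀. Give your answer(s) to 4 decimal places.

AᵀA·[c₂, c₁, c₀]ᵀ = AᵀP reads: 10098·c₂ + 1036·c₁ + 114·c₀ = 21328;  1036·c₂ + 114·c₁ + 16·c₀ = 2194;  114·c₂ + 16·c₁ + 5·c₀ = 245.
Solving the 3×3 system (Gaussian elimination) gives c₂ = 52757/25519, c₁ = 9097/25519, c₀ = 18461/25519.

c₂ = 2.0674, c₁ = 0.3565, c₀ = 0.7234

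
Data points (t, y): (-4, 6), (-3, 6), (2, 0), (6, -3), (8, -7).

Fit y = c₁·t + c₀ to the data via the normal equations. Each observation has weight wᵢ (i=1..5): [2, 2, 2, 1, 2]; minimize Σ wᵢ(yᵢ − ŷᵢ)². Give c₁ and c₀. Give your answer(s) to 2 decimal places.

With design matrix M, MᵀWM = [[222, 12]; [12, 9]] and MᵀWy = [-214, 7]ᵀ.
Determinant 222·9 − 12² = 1854.
c₁ = ((-214)·9 − 12·7)/1854 = -335/309; c₀ = (222·7 − 12·(-214))/1854 = 229/103.

c₁ = -1.08, c₀ = 2.22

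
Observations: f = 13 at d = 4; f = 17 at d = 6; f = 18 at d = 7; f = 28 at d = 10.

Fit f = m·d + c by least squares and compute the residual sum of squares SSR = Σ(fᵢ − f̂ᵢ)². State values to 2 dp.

SSR = 4.19

Entries of MᵀM: Σd·d = 201, Σd = 27, Σ1 = 4.
Right-hand side: Σd·f = 560, Σf = 76.
MᵀM·[m, c]ᵀ = Mᵀf becomes [[201, 27]; [27, 4]]·[m, c]ᵀ = [560, 76]ᵀ.
Δ = 201·4 − 27² = 75.
m = (560·4 − 27·76)/75 = 188/75; c = (201·76 − 27·560)/75 = 52/25.
Residuals: 67/75, -3/25, -122/75, 64/75; SSR = 314/75.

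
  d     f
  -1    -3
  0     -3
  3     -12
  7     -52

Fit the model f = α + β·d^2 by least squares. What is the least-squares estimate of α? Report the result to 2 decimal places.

The normal equations are: 4·α + 59·β = -70;  59·α + 2483·β = -2659.
(Σ1 = 4, Σd^2 = 59, Σd^2·d^2 = 2483, Σf = -70, Σd^2·f = -2659.)
Δ = 4·2483 − 59² = 6451.
α = ((-70)·2483 − 59·(-2659))/6451 = -16929/6451; β = (4·(-2659) − 59·(-70))/6451 = -6506/6451.

α = -2.62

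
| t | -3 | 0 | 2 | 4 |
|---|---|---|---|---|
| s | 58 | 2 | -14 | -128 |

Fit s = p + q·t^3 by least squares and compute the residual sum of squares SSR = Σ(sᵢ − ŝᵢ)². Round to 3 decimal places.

Compute the Gram sums: Σ1 = 4, Σt^3 = 45, Σt^3·t^3 = 4889.
For Xᵀs: Σs = -82, Σt^3·s = -9870.
Determinant 4·4889 − 45² = 17531.
p = ((-82)·4889 − 45·(-9870))/17531 = 43252/17531; q = (4·(-9870) − 45·(-82))/17531 = -35790/17531.
Residuals: 7216/17531, -8190/17531, -2366/17531, 3340/17531; SSR = 7752/17531.

SSR = 0.442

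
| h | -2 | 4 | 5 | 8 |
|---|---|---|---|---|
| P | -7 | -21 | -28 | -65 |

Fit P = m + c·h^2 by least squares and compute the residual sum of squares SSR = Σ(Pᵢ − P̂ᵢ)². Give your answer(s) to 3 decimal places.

SSR = 3.444

Entries of XᵀX: Σ1 = 4, Σh^2 = 109, Σh^2·h^2 = 4993.
For XᵀP: ΣP = -121, Σh^2·P = -5224.
Δ = 4·4993 − 109² = 8091.
m = ((-121)·4993 − 109·(-5224))/8091 = -11579/2697; c = (4·(-5224) − 109·(-121))/8091 = -2569/2697.
Residuals: 32/29, -1318/899, 96/899, 230/899; SSR = 3096/899.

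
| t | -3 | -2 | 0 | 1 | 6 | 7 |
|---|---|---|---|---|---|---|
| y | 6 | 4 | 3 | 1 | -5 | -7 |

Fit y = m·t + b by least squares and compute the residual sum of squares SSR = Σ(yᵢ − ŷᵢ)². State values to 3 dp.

The normal system MᵀM·[m, b]ᵀ = Mᵀy is [[99, 9]; [9, 6]]·[m, b]ᵀ = [-104, 2]ᵀ.
Δ = 99·6 − 9² = 513.
m = ((-104)·6 − 9·2)/513 = -214/171; b = (99·2 − 9·(-104))/513 = 42/19.
Residuals: 2/57, -122/171, 15/19, 7/171, 17/57, -77/171; SSR = 244/171.

SSR = 1.427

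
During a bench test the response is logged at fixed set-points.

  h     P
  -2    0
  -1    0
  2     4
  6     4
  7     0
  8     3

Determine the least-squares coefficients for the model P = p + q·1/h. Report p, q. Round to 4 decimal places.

p = 2.0878, q = 2.7000

Forming XᵀX = [[6, -95/168]; [-95/168, 44137/28224]] and XᵀP = [11, 73/24]ᵀ gives XᵀX·[p, q]ᵀ = XᵀP.
Δ = 6·(44137/28224) − (-95/168)² = 255797/28224.
p = (11·(44137/28224) − (-95/168)·(73/24))/(255797/28224) = 28108/13463; q = (6·(73/24) − (-95/168)·11)/(255797/28224) = 690648/255797.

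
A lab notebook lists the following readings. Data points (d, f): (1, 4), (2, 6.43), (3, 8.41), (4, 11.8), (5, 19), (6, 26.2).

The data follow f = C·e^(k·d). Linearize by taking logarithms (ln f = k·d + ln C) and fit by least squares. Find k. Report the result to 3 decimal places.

k = 0.371

Let Y = ln f. Fitting Y = k·d + ln C by least squares:
Σd = 21.0000, Σ(d)² = 91.0000, Σln f = 14.0550, Σd·ln f = 55.6857.
Equations: 91.0000·k + 21.0000·ln C = 55.6857;  21.0000·k + 6·ln C = 14.0550.
Δ = 91.0000·6 − (21.0000)² = 105.0000; k = (55.6857·6 − 21.0000·14.0550)/105.0000 = 0.37104, ln C = (91.0000·14.0550 − 21.0000·55.6857)/105.0000 = 1.04386.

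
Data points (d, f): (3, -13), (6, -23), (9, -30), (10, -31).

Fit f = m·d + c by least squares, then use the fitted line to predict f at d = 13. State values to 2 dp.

f̂ = -39.85

Compute the Gram sums: Σd·d = 226, Σd = 28, Σ1 = 4.
Moment sums: Σd·f = -757, Σf = -97.
MᵀM·[m, c]ᵀ = Mᵀf becomes [[226, 28]; [28, 4]]·[m, c]ᵀ = [-757, -97]ᵀ.
Δ = 226·4 − 28² = 120.
m = ((-757)·4 − 28·(-97))/120 = -13/5; c = (226·(-97) − 28·(-757))/120 = -121/20.
At d = 13: f̂ = (-13/5)·(13) + (-121/20)·(1) = -797/20.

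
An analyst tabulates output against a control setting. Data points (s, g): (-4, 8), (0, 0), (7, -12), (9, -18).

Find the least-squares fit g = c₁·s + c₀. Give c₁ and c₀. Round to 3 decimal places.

Compute the Gram sums: Σs·s = 146, Σs = 12, Σ1 = 4.
And Σs·g = -278, Σg = -22.
Normal equations: [[146, 12]; [12, 4]]·[c₁, c₀]ᵀ = [-278, -22]ᵀ.
Determinant 146·4 − 12² = 440.
c₁ = ((-278)·4 − 12·(-22))/440 = -106/55; c₀ = (146·(-22) − 12·(-278))/440 = 31/110.

c₁ = -1.927, c₀ = 0.282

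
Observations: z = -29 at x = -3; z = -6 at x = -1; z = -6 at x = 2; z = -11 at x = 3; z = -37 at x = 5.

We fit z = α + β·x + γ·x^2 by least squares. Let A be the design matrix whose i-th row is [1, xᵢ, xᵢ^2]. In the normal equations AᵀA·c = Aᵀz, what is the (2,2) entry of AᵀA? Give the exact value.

Row 2 ↔ basis x, column 2 ↔ basis x, so (AᵀA)_{2,2} = Σᵢ (x)·(x) = (-3)·(-3) + (-1)·(-1) + (2)·(2) + (3)·(3) + (5)·(5) = 48.

48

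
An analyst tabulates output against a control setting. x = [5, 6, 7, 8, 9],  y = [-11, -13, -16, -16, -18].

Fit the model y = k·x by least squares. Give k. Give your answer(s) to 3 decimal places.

Sums needed: Σx·x = 255.
Moment sums: Σx·y = -535.
So AᵀA·[k]ᵀ = Aᵀy: [[255]]·[k]ᵀ = [-535]ᵀ.
k = (-535)/255 = -2.09804.

k = -2.098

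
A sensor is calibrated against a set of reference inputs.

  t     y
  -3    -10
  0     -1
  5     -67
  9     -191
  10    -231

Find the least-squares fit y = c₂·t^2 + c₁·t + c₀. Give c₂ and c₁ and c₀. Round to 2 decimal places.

c₂ = -1.98, c₁ = -3.16, c₀ = -1.41

The normal system MᵀM·[c₂, c₁, c₀]ᵀ = Mᵀy is [[17267, 1827, 215]; [1827, 215, 21]; [215, 21, 5]]·[c₂, c₁, c₀]ᵀ = [-40336, -4334, -500]ᵀ.
Row-reducing yields c₂ = -405236/204267, c₁ = -30755/9727, c₀ = -288961/204267.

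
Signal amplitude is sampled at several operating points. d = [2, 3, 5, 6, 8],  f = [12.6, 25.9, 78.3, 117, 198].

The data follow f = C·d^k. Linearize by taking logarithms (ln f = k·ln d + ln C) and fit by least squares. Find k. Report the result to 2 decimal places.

With ln fᵢ as the transformed response and ln dᵢ as the regressor:
Σln d = 7.2724, Σ(ln d)² = 11.8122, Σln f = 20.1989, Σln d·ln f = 31.8787.
Normal system: [[11.8122, 7.2724]; [7.2724, 5]]·[k, ln C]ᵀ = [31.8787, 20.1989]ᵀ.
Slope k = (n·Σln d·ln f − Σln d·Σln f)/(n·Σ(ln d)² − (Σln d)²) = (5·31.8787 − 7.2724·20.1989)/6.1731 = 2.02475; ln C = (Σln f − k·Σln d)/n = 1.09483.

k = 2.02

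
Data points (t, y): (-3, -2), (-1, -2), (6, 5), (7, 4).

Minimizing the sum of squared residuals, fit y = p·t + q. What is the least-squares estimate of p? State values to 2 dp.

XᵀX·[p, q]ᵀ = Xᵀy reads: 95·p + 9·q = 66;  9·p + 4·q = 5.
Determinant 95·4 − 9² = 299.
p = (66·4 − 9·5)/299 = 219/299; q = (95·5 − 9·66)/299 = -119/299.

p = 0.73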